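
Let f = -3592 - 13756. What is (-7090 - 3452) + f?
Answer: -27890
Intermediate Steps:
f = -17348
(-7090 - 3452) + f = (-7090 - 3452) - 17348 = -10542 - 17348 = -27890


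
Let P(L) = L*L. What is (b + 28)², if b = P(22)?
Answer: 262144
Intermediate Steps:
P(L) = L²
b = 484 (b = 22² = 484)
(b + 28)² = (484 + 28)² = 512² = 262144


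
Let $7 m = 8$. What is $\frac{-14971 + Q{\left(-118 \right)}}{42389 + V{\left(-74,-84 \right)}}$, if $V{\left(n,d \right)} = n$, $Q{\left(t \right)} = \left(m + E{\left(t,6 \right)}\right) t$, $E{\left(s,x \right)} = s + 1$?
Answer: $- \frac{3033}{98735} \approx -0.030719$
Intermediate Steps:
$m = \frac{8}{7}$ ($m = \frac{1}{7} \cdot 8 = \frac{8}{7} \approx 1.1429$)
$E{\left(s,x \right)} = 1 + s$
$Q{\left(t \right)} = t \left(\frac{15}{7} + t\right)$ ($Q{\left(t \right)} = \left(\frac{8}{7} + \left(1 + t\right)\right) t = \left(\frac{15}{7} + t\right) t = t \left(\frac{15}{7} + t\right)$)
$\frac{-14971 + Q{\left(-118 \right)}}{42389 + V{\left(-74,-84 \right)}} = \frac{-14971 + \frac{1}{7} \left(-118\right) \left(15 + 7 \left(-118\right)\right)}{42389 - 74} = \frac{-14971 + \frac{1}{7} \left(-118\right) \left(15 - 826\right)}{42315} = \left(-14971 + \frac{1}{7} \left(-118\right) \left(-811\right)\right) \frac{1}{42315} = \left(-14971 + \frac{95698}{7}\right) \frac{1}{42315} = \left(- \frac{9099}{7}\right) \frac{1}{42315} = - \frac{3033}{98735}$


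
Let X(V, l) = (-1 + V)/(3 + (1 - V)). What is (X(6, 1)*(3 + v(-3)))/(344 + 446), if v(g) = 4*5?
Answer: -23/316 ≈ -0.072785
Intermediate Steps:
X(V, l) = (-1 + V)/(4 - V)
v(g) = 20
(X(6, 1)*(3 + v(-3)))/(344 + 446) = (((1 - 1*6)/(-4 + 6))*(3 + 20))/(344 + 446) = (((1 - 6)/2)*23)/790 = (((1/2)*(-5))*23)/790 = (-5/2*23)/790 = (1/790)*(-115/2) = -23/316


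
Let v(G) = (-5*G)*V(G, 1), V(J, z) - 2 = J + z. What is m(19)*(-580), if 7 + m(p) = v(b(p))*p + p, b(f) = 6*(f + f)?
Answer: 2901999840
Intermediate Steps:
b(f) = 12*f (b(f) = 6*(2*f) = 12*f)
V(J, z) = 2 + J + z (V(J, z) = 2 + (J + z) = 2 + J + z)
v(G) = -5*G*(3 + G) (v(G) = (-5*G)*(2 + G + 1) = (-5*G)*(3 + G) = -5*G*(3 + G))
m(p) = -7 + p - 60*p**2*(3 + 12*p) (m(p) = -7 + ((-5*12*p*(3 + 12*p))*p + p) = -7 + ((-60*p*(3 + 12*p))*p + p) = -7 + (-60*p**2*(3 + 12*p) + p) = -7 + (p - 60*p**2*(3 + 12*p)) = -7 + p - 60*p**2*(3 + 12*p))
m(19)*(-580) = (-7 + 19 - 720*19**3 - 180*19**2)*(-580) = (-7 + 19 - 720*6859 - 180*361)*(-580) = (-7 + 19 - 4938480 - 64980)*(-580) = -5003448*(-580) = 2901999840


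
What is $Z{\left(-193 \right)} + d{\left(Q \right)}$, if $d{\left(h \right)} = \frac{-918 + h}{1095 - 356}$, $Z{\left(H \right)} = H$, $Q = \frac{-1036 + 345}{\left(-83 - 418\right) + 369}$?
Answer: $- \frac{18947249}{97548} \approx -194.24$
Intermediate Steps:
$Q = \frac{691}{132}$ ($Q = - \frac{691}{\left(-83 - 418\right) + 369} = - \frac{691}{-501 + 369} = - \frac{691}{-132} = \left(-691\right) \left(- \frac{1}{132}\right) = \frac{691}{132} \approx 5.2348$)
$d{\left(h \right)} = - \frac{918}{739} + \frac{h}{739}$ ($d{\left(h \right)} = \frac{-918 + h}{739} = \left(-918 + h\right) \frac{1}{739} = - \frac{918}{739} + \frac{h}{739}$)
$Z{\left(-193 \right)} + d{\left(Q \right)} = -193 + \left(- \frac{918}{739} + \frac{1}{739} \cdot \frac{691}{132}\right) = -193 + \left(- \frac{918}{739} + \frac{691}{97548}\right) = -193 - \frac{120485}{97548} = - \frac{18947249}{97548}$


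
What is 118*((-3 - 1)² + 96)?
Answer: 13216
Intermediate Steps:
118*((-3 - 1)² + 96) = 118*((-4)² + 96) = 118*(16 + 96) = 118*112 = 13216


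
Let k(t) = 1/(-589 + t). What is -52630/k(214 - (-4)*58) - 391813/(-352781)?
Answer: 2655061948103/352781 ≈ 7.5261e+6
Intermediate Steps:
-52630/k(214 - (-4)*58) - 391813/(-352781) = -(-19736250 - 52630*(-4)*58) - 391813/(-352781) = -(-19736250 + 12210160) - 391813*(-1/352781) = -52630/(1/(-589 + (214 + 232))) + 391813/352781 = -52630/(1/(-589 + 446)) + 391813/352781 = -52630/(1/(-143)) + 391813/352781 = -52630/(-1/143) + 391813/352781 = -52630*(-143) + 391813/352781 = 7526090 + 391813/352781 = 2655061948103/352781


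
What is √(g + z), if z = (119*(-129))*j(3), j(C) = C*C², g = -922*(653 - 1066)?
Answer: I*√33691 ≈ 183.55*I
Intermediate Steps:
g = 380786 (g = -922*(-413) = 380786)
j(C) = C³
z = -414477 (z = (119*(-129))*3³ = -15351*27 = -414477)
√(g + z) = √(380786 - 414477) = √(-33691) = I*√33691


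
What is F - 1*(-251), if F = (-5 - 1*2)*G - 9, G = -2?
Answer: 256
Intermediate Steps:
F = 5 (F = (-5 - 1*2)*(-2) - 9 = (-5 - 2)*(-2) - 9 = -7*(-2) - 9 = 14 - 9 = 5)
F - 1*(-251) = 5 - 1*(-251) = 5 + 251 = 256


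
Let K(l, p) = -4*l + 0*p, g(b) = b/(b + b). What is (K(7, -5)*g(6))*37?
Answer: -518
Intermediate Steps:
g(b) = 1/2 (g(b) = b/((2*b)) = b*(1/(2*b)) = 1/2)
K(l, p) = -4*l (K(l, p) = -4*l + 0 = -4*l)
(K(7, -5)*g(6))*37 = (-4*7*(1/2))*37 = -28*1/2*37 = -14*37 = -518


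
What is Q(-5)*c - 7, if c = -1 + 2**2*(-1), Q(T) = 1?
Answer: -12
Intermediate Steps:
c = -5 (c = -1 + 4*(-1) = -1 - 4 = -5)
Q(-5)*c - 7 = 1*(-5) - 7 = -5 - 7 = -12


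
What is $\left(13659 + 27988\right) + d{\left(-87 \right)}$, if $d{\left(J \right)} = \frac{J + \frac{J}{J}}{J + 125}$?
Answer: $\frac{791250}{19} \approx 41645.0$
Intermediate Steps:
$d{\left(J \right)} = \frac{1 + J}{125 + J}$ ($d{\left(J \right)} = \frac{J + 1}{125 + J} = \frac{1 + J}{125 + J}$)
$\left(13659 + 27988\right) + d{\left(-87 \right)} = \left(13659 + 27988\right) + \frac{1 - 87}{125 - 87} = 41647 + \frac{1}{38} \left(-86\right) = 41647 - \frac{43}{19} = \frac{791250}{19}$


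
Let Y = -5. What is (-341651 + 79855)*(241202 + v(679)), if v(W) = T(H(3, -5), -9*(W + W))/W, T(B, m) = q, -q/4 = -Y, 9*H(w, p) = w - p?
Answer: -42875937823848/679 ≈ -6.3146e+10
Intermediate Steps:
H(w, p) = -p/9 + w/9 (H(w, p) = (w - p)/9 = -p/9 + w/9)
q = -20 (q = -(-4)*(-5) = -4*5 = -20)
T(B, m) = -20
v(W) = -20/W
(-341651 + 79855)*(241202 + v(679)) = (-341651 + 79855)*(241202 - 20/679) = -261796*(241202 - 20*1/679) = -261796*(241202 - 20/679) = -261796*163776138/679 = -42875937823848/679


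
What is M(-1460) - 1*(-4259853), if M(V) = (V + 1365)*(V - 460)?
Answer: 4442253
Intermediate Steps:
M(V) = (-460 + V)*(1365 + V) (M(V) = (1365 + V)*(-460 + V) = (-460 + V)*(1365 + V))
M(-1460) - 1*(-4259853) = (-627900 + (-1460)² + 905*(-1460)) - 1*(-4259853) = (-627900 + 2131600 - 1321300) + 4259853 = 182400 + 4259853 = 4442253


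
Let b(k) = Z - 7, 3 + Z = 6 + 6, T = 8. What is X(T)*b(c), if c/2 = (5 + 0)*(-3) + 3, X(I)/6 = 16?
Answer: 192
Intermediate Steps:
Z = 9 (Z = -3 + (6 + 6) = -3 + 12 = 9)
X(I) = 96 (X(I) = 6*16 = 96)
c = -24 (c = 2*((5 + 0)*(-3) + 3) = 2*(5*(-3) + 3) = 2*(-15 + 3) = 2*(-12) = -24)
b(k) = 2 (b(k) = 9 - 7 = 2)
X(T)*b(c) = 96*2 = 192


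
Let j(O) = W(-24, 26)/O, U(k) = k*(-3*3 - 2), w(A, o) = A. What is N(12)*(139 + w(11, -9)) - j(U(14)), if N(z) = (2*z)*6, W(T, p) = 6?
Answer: 1663203/77 ≈ 21600.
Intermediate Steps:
N(z) = 12*z
U(k) = -11*k (U(k) = k*(-9 - 2) = k*(-11) = -11*k)
j(O) = 6/O
N(12)*(139 + w(11, -9)) - j(U(14)) = (12*12)*(139 + 11) - 6/((-11*14)) = 144*150 - 6/(-154) = 21600 - 6*(-1)/154 = 21600 - 1*(-3/77) = 21600 + 3/77 = 1663203/77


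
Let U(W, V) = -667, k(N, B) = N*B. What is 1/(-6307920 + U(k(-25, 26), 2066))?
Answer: -1/6308587 ≈ -1.5851e-7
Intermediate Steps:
k(N, B) = B*N
1/(-6307920 + U(k(-25, 26), 2066)) = 1/(-6307920 - 667) = 1/(-6308587) = -1/6308587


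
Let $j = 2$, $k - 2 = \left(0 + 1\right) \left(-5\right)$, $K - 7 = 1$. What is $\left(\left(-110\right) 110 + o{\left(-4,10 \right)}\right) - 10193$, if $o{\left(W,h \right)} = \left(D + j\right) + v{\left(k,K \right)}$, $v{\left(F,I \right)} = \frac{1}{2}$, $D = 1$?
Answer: $- \frac{44579}{2} \approx -22290.0$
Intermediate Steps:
$K = 8$ ($K = 7 + 1 = 8$)
$k = -3$ ($k = 2 + \left(0 + 1\right) \left(-5\right) = 2 + 1 \left(-5\right) = 2 - 5 = -3$)
$v{\left(F,I \right)} = \frac{1}{2}$
$o{\left(W,h \right)} = \frac{7}{2}$ ($o{\left(W,h \right)} = \left(1 + 2\right) + \frac{1}{2} = 3 + \frac{1}{2} = \frac{7}{2}$)
$\left(\left(-110\right) 110 + o{\left(-4,10 \right)}\right) - 10193 = \left(\left(-110\right) 110 + \frac{7}{2}\right) - 10193 = \left(-12100 + \frac{7}{2}\right) - 10193 = - \frac{24193}{2} - 10193 = - \frac{44579}{2}$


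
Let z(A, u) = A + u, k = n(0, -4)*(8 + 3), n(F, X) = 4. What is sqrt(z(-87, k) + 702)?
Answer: sqrt(659) ≈ 25.671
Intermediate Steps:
k = 44 (k = 4*(8 + 3) = 4*11 = 44)
sqrt(z(-87, k) + 702) = sqrt((-87 + 44) + 702) = sqrt(-43 + 702) = sqrt(659)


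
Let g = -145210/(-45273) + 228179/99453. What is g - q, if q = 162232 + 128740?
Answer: -145565226306919/500281741 ≈ -2.9097e+5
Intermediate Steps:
q = 290972
g = 2752435333/500281741 (g = -145210*(-1/45273) + 228179*(1/99453) = 145210/45273 + 228179/99453 = 2752435333/500281741 ≈ 5.5018)
g - q = 2752435333/500281741 - 1*290972 = 2752435333/500281741 - 290972 = -145565226306919/500281741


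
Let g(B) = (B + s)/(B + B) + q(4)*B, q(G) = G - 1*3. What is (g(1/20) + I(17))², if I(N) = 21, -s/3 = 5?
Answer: 6599761/400 ≈ 16499.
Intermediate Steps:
s = -15 (s = -3*5 = -15)
q(G) = -3 + G (q(G) = G - 3 = -3 + G)
g(B) = B + (-15 + B)/(2*B) (g(B) = (B - 15)/(B + B) + (-3 + 4)*B = (-15 + B)/((2*B)) + 1*B = (-15 + B)*(1/(2*B)) + B = (-15 + B)/(2*B) + B = B + (-15 + B)/(2*B))
(g(1/20) + I(17))² = ((½ + 1/20 - 15/(2*(1/20))) + 21)² = ((½ + 1/20 - 15/(2*1/20)) + 21)² = ((½ + 1/20 - 15/2*20) + 21)² = ((½ + 1/20 - 150) + 21)² = (-2989/20 + 21)² = (-2569/20)² = 6599761/400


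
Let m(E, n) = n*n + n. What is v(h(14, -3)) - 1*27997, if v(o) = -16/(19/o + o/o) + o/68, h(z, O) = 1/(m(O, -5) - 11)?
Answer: -736771457/26316 ≈ -27997.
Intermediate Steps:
m(E, n) = n + n**2 (m(E, n) = n**2 + n = n + n**2)
h(z, O) = 1/9 (h(z, O) = 1/(-5*(1 - 5) - 11) = 1/(-5*(-4) - 11) = 1/(20 - 11) = 1/9)
v(o) = -16/(1 + 19/o) + o/68 (v(o) = -16/(19/o + 1) + o*(1/68) = -16/(1 + 19/o) + o/68)
v(h(14, -3)) - 1*27997 = (1/68)*(1/9)*(-1069 + 1/9)/(19 + 1/9) - 1*27997 = (1/68)*(1/9)*(-9620/9)/(172/9) - 27997 = (1/68)*(1/9)*(9/172)*(-9620/9) - 27997 = -2405/26316 - 27997 = -736771457/26316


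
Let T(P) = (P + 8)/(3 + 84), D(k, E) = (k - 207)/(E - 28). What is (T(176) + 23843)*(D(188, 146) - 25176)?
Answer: -6162971901175/10266 ≈ -6.0033e+8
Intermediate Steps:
D(k, E) = (-207 + k)/(-28 + E)
T(P) = 8/87 + P/87 (T(P) = (8 + P)/87 = (8 + P)*(1/87) = 8/87 + P/87)
(T(176) + 23843)*(D(188, 146) - 25176) = ((8/87 + (1/87)*176) + 23843)*((-207 + 188)/(-28 + 146) - 25176) = ((8/87 + 176/87) + 23843)*(-19/118 - 25176) = (184/87 + 23843)*((1/118)*(-19) - 25176) = 2074525*(-19/118 - 25176)/87 = (2074525/87)*(-2970787/118) = -6162971901175/10266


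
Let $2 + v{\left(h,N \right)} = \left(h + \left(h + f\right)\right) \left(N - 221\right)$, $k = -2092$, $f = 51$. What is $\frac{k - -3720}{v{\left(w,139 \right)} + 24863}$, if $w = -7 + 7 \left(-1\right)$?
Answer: $\frac{1628}{22975} \approx 0.07086$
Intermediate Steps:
$w = -14$ ($w = -7 - 7 = -14$)
$v{\left(h,N \right)} = -2 + \left(-221 + N\right) \left(51 + 2 h\right)$ ($v{\left(h,N \right)} = -2 + \left(h + \left(h + 51\right)\right) \left(N - 221\right) = -2 + \left(h + \left(51 + h\right)\right) \left(-221 + N\right) = -2 + \left(51 + 2 h\right) \left(-221 + N\right) = -2 + \left(-221 + N\right) \left(51 + 2 h\right)$)
$\frac{k - -3720}{v{\left(w,139 \right)} + 24863} = \frac{-2092 - -3720}{\left(-11273 - -6188 + 51 \cdot 139 + 2 \cdot 139 \left(-14\right)\right) + 24863} = \frac{-2092 + 3720}{\left(-11273 + 6188 + 7089 - 3892\right) + 24863} = \frac{1628}{-1888 + 24863} = \frac{1628}{22975}$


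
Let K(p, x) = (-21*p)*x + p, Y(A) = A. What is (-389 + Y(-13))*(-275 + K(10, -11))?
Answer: -822090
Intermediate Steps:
K(p, x) = p - 21*p*x (K(p, x) = -21*p*x + p = p - 21*p*x)
(-389 + Y(-13))*(-275 + K(10, -11)) = (-389 - 13)*(-275 + 10*(1 - 21*(-11))) = -402*(-275 + 10*(1 + 231)) = -402*(-275 + 10*232) = -402*(-275 + 2320) = -402*2045 = -822090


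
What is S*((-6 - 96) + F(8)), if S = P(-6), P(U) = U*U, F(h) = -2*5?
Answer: -4032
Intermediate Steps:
F(h) = -10
P(U) = U**2
S = 36 (S = (-6)**2 = 36)
S*((-6 - 96) + F(8)) = 36*((-6 - 96) - 10) = 36*(-102 - 10) = 36*(-112) = -4032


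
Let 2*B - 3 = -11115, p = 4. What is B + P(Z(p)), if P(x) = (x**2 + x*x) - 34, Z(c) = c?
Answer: -5558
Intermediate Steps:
B = -5556 (B = 3/2 + (1/2)*(-11115) = 3/2 - 11115/2 = -5556)
P(x) = -34 + 2*x**2 (P(x) = (x**2 + x**2) - 34 = 2*x**2 - 34 = -34 + 2*x**2)
B + P(Z(p)) = -5556 + (-34 + 2*4**2) = -5556 + (-34 + 2*16) = -5556 + (-34 + 32) = -5556 - 2 = -5558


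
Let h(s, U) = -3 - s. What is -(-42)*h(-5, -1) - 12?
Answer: 72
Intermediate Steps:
-(-42)*h(-5, -1) - 12 = -(-42)*(-3 - 1*(-5)) - 12 = -(-42)*(-3 + 5) - 12 = -(-42)*2 - 12 = -14*(-6) - 12 = 84 - 12 = 72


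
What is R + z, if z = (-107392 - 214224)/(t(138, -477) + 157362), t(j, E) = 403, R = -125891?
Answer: -19861515231/157765 ≈ -1.2589e+5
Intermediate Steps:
z = -321616/157765 (z = (-107392 - 214224)/(403 + 157362) = -321616/157765 ≈ -2.0386)
R + z = -125891 - 321616/157765 = -19861515231/157765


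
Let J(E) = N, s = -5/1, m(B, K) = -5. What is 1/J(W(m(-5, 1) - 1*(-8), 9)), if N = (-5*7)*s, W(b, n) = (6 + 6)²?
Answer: 1/175 ≈ 0.0057143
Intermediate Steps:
s = -5 (s = -5*1 = -5)
W(b, n) = 144 (W(b, n) = 12² = 144)
N = 175 (N = -5*7*(-5) = -35*(-5) = 175)
J(E) = 175
1/J(W(m(-5, 1) - 1*(-8), 9)) = 1/175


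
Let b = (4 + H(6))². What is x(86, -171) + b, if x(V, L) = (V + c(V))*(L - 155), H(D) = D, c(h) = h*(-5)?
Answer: 112244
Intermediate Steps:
c(h) = -5*h
b = 100 (b = (4 + 6)² = 10² = 100)
x(V, L) = -4*V*(-155 + L) (x(V, L) = (V - 5*V)*(L - 155) = (-4*V)*(-155 + L) = -4*V*(-155 + L))
x(86, -171) + b = 4*86*(155 - 1*(-171)) + 100 = 4*86*(155 + 171) + 100 = 4*86*326 + 100 = 112144 + 100 = 112244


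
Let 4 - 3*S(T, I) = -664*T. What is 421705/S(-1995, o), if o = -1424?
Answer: -1265115/1324676 ≈ -0.95504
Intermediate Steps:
S(T, I) = 4/3 + 664*T/3 (S(T, I) = 4/3 - (-664)*T/3 = 4/3 + 664*T/3)
421705/S(-1995, o) = 421705/(4/3 + (664/3)*(-1995)) = 421705/(4/3 - 441560) = 421705/(-1324676/3) = 421705*(-3/1324676) = -1265115/1324676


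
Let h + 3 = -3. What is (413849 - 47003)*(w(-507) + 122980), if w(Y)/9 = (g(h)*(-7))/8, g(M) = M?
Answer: 90264109107/2 ≈ 4.5132e+10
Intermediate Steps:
h = -6 (h = -3 - 3 = -6)
w(Y) = 189/4 (w(Y) = 9*(-6*(-7)/8) = 9*(42*(1/8)) = 9*(21/4) = 189/4)
(413849 - 47003)*(w(-507) + 122980) = (413849 - 47003)*(189/4 + 122980) = 366846*(492109/4) = 90264109107/2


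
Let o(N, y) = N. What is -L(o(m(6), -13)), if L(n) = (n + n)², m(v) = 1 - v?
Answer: -100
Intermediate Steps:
L(n) = 4*n² (L(n) = (2*n)² = 4*n²)
-L(o(m(6), -13)) = -4*(1 - 1*6)² = -4*(1 - 6)² = -4*(-5)² = -4*25 = -1*100 = -100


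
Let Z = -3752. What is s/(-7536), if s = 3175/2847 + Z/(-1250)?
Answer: -7325347/13409370000 ≈ -0.00054629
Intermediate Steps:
s = 7325347/1779375 (s = 3175/2847 - 3752/(-1250) = 3175*(1/2847) - 3752*(-1/1250) = 3175/2847 + 1876/625 = 7325347/1779375 ≈ 4.1168)
s/(-7536) = (7325347/1779375)/(-7536) = (7325347/1779375)*(-1/7536) = -7325347/13409370000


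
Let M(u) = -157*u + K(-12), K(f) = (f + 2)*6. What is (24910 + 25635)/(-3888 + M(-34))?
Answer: 10109/278 ≈ 36.363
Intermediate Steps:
K(f) = 12 + 6*f (K(f) = (2 + f)*6 = 12 + 6*f)
M(u) = -60 - 157*u (M(u) = -157*u + (12 + 6*(-12)) = -157*u + (12 - 72) = -157*u - 60 = -60 - 157*u)
(24910 + 25635)/(-3888 + M(-34)) = (24910 + 25635)/(-3888 + (-60 - 157*(-34))) = 50545/(-3888 + (-60 + 5338)) = 50545/(-3888 + 5278) = 50545/1390 = 50545*(1/1390) = 10109/278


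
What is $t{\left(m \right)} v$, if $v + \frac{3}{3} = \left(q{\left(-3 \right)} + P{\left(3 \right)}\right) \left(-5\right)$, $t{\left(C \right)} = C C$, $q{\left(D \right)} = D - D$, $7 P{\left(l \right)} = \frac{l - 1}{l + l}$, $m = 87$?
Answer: $- \frac{65598}{7} \approx -9371.1$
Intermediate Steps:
$P{\left(l \right)} = \frac{-1 + l}{14 l}$ ($P{\left(l \right)} = \frac{\left(l - 1\right) \frac{1}{l + l}}{7} = \frac{\left(-1 + l\right) \frac{1}{2 l}}{7} = \frac{\frac{1}{2} \frac{1}{l} \left(-1 + l\right)}{7} = \frac{-1 + l}{14 l}$)
$q{\left(D \right)} = 0$
$t{\left(C \right)} = C^{2}$
$v = - \frac{26}{21}$ ($v = -1 + \left(0 + \frac{-1 + 3}{14 \cdot 3}\right) \left(-5\right) = -1 + \left(0 + \frac{1}{14} \cdot \frac{1}{3} \cdot 2\right) \left(-5\right) = -1 + \left(0 + \frac{1}{21}\right) \left(-5\right) = -1 + \frac{1}{21} \left(-5\right) = -1 - \frac{5}{21} = - \frac{26}{21} \approx -1.2381$)
$t{\left(m \right)} v = 87^{2} \left(- \frac{26}{21}\right) = 7569 \left(- \frac{26}{21}\right) = - \frac{65598}{7}$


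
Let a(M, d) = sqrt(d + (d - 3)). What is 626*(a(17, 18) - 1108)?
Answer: -693608 + 626*sqrt(33) ≈ -6.9001e+5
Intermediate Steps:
a(M, d) = sqrt(-3 + 2*d) (a(M, d) = sqrt(d + (-3 + d)) = sqrt(-3 + 2*d))
626*(a(17, 18) - 1108) = 626*(sqrt(-3 + 2*18) - 1108) = 626*(sqrt(-3 + 36) - 1108) = 626*(sqrt(33) - 1108) = 626*(-1108 + sqrt(33)) = -693608 + 626*sqrt(33)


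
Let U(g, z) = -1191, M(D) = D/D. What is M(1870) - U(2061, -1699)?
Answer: 1192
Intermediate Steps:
M(D) = 1
M(1870) - U(2061, -1699) = 1 - 1*(-1191) = 1 + 1191 = 1192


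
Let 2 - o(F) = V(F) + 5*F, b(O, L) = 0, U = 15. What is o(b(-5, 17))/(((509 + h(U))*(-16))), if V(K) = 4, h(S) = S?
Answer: 1/4192 ≈ 0.00023855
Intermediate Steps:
o(F) = -2 - 5*F (o(F) = 2 - (4 + 5*F) = 2 + (-4 - 5*F) = -2 - 5*F)
o(b(-5, 17))/(((509 + h(U))*(-16))) = (-2 - 5*0)/(((509 + 15)*(-16))) = (-2 + 0)/((524*(-16))) = -2/(-8384) = -2*(-1/8384) = 1/4192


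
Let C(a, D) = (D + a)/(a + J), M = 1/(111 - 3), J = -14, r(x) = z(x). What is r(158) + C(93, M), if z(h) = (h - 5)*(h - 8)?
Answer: 195819445/8532 ≈ 22951.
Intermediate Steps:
z(h) = (-8 + h)*(-5 + h) (z(h) = (-5 + h)*(-8 + h) = (-8 + h)*(-5 + h))
r(x) = 40 + x**2 - 13*x
M = 1/108 ≈ 0.0092593
C(a, D) = (D + a)/(-14 + a) (C(a, D) = (D + a)/(a - 14) = (D + a)/(-14 + a))
r(158) + C(93, M) = (40 + 158**2 - 13*158) + (1/108 + 93)/(-14 + 93) = (40 + 24964 - 2054) + (10045/108)/79 = 22950 + (1/79)*(10045/108) = 22950 + 10045/8532 = 195819445/8532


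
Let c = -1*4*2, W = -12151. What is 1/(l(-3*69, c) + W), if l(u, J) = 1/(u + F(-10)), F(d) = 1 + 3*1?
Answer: -203/2466654 ≈ -8.2298e-5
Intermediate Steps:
F(d) = 4 (F(d) = 1 + 3 = 4)
c = -8 (c = -4*2 = -8)
l(u, J) = 1/(4 + u) (l(u, J) = 1/(u + 4) = 1/(4 + u))
1/(l(-3*69, c) + W) = 1/(1/(4 - 3*69) - 12151) = 1/(1/(4 - 207) - 12151) = 1/(1/(-203) - 12151) = 1/(-1/203 - 12151) = 1/(-2466654/203) = -203/2466654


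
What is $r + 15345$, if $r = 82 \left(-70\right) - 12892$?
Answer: $-3287$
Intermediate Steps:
$r = -18632$ ($r = -5740 - 12892 = -18632$)
$r + 15345 = -18632 + 15345 = -3287$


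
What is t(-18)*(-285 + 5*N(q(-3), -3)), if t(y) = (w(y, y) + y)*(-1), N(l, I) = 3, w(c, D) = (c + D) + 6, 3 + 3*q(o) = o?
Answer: -12960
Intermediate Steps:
q(o) = -1 + o/3
w(c, D) = 6 + D + c (w(c, D) = (D + c) + 6 = 6 + D + c)
t(y) = -6 - 3*y (t(y) = ((6 + y + y) + y)*(-1) = ((6 + 2*y) + y)*(-1) = (6 + 3*y)*(-1) = -6 - 3*y)
t(-18)*(-285 + 5*N(q(-3), -3)) = (-6 - 3*(-18))*(-285 + 5*3) = (-6 + 54)*(-285 + 15) = 48*(-270) = -12960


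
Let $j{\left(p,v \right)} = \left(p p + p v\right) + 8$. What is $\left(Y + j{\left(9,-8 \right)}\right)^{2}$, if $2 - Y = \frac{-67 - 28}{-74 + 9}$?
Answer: $\frac{51984}{169} \approx 307.6$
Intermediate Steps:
$j{\left(p,v \right)} = 8 + p^{2} + p v$ ($j{\left(p,v \right)} = \left(p^{2} + p v\right) + 8 = 8 + p^{2} + p v$)
$Y = \frac{7}{13}$ ($Y = 2 - \frac{-67 - 28}{-74 + 9} = 2 - - \frac{95}{-65} = 2 - \left(-95\right) \left(- \frac{1}{65}\right) = 2 - \frac{19}{13} = \frac{7}{13} \approx 0.53846$)
$\left(Y + j{\left(9,-8 \right)}\right)^{2} = \left(\frac{7}{13} + \left(8 + 9^{2} + 9 \left(-8\right)\right)\right)^{2} = \left(\frac{7}{13} + \left(8 + 81 - 72\right)\right)^{2} = \left(\frac{7}{13} + 17\right)^{2} = \left(\frac{228}{13}\right)^{2} = \frac{51984}{169}$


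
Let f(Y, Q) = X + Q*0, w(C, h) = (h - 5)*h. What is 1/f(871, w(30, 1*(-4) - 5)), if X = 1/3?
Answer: 3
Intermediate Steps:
X = 1/3 ≈ 0.33333
w(C, h) = h*(-5 + h) (w(C, h) = (-5 + h)*h = h*(-5 + h))
f(Y, Q) = 1/3 (f(Y, Q) = 1/3 + Q*0 = 1/3 + 0 = 1/3)
1/f(871, w(30, 1*(-4) - 5)) = 1/(1/3) = 3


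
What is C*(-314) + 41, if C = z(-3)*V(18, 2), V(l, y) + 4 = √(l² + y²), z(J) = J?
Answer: -3727 + 1884*√82 ≈ 13333.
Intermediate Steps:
V(l, y) = -4 + √(l² + y²)
C = 12 - 6*√82 (C = -3*(-4 + √(18² + 2²)) = -3*(-4 + √(324 + 4)) = -3*(-4 + √328) = -3*(-4 + 2*√82) = 12 - 6*√82 ≈ -42.332)
C*(-314) + 41 = (12 - 6*√82)*(-314) + 41 = (-3768 + 1884*√82) + 41 = -3727 + 1884*√82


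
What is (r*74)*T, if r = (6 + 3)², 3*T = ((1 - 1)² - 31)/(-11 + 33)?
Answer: -30969/11 ≈ -2815.4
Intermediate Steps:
T = -31/66 (T = (((1 - 1)² - 31)/(-11 + 33))/3 = ((0² - 31)/22)/3 = ((0 - 31)*(1/22))/3 = (-31*1/22)/3 = (⅓)*(-31/22) = -31/66 ≈ -0.46970)
r = 81 (r = 9² = 81)
(r*74)*T = (81*74)*(-31/66) = 5994*(-31/66) = -30969/11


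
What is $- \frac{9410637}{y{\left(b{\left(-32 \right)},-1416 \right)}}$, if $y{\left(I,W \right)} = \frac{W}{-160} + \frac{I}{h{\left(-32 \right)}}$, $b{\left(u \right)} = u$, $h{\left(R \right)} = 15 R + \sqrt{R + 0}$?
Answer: $- \frac{241698471814980}{229011329} + \frac{15057019200 i \sqrt{2}}{229011329} \approx -1.0554 \cdot 10^{6} + 92.982 i$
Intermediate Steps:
$h{\left(R \right)} = \sqrt{R} + 15 R$ ($h{\left(R \right)} = 15 R + \sqrt{R} = \sqrt{R} + 15 R$)
$y{\left(I,W \right)} = - \frac{W}{160} + \frac{I}{-480 + 4 i \sqrt{2}}$ ($y{\left(I,W \right)} = \frac{W}{-160} + \frac{I}{\sqrt{-32} + 15 \left(-32\right)} = W \left(- \frac{1}{160}\right) + \frac{I}{4 i \sqrt{2} - 480} = - \frac{W}{160} + \frac{I}{-480 + 4 i \sqrt{2}}$)
$- \frac{9410637}{y{\left(b{\left(-32 \right)},-1416 \right)}} = - \frac{9410637}{\left(- \frac{15}{7201}\right) \left(-32\right) - - \frac{177}{20} - \frac{1}{57608} i \left(-32\right) \sqrt{2}} = - \frac{9410637}{\frac{480}{7201} + \frac{177}{20} + \frac{4 i \sqrt{2}}{7201}} = - \frac{9410637}{\frac{1284177}{144020} + \frac{4 i \sqrt{2}}{7201}}$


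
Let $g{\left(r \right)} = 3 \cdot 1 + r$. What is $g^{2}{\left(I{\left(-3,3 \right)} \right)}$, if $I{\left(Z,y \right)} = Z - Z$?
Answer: $9$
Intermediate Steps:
$I{\left(Z,y \right)} = 0$
$g{\left(r \right)} = 3 + r$
$g^{2}{\left(I{\left(-3,3 \right)} \right)} = \left(3 + 0\right)^{2} = 3^{2} = 9$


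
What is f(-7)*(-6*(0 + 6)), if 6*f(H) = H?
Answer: 42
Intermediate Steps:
f(H) = H/6
f(-7)*(-6*(0 + 6)) = ((1/6)*(-7))*(-6*(0 + 6)) = -(-7)*6 = -7/6*(-36) = 42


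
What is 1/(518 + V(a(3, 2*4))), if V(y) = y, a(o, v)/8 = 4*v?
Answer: 1/774 ≈ 0.0012920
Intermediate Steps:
a(o, v) = 32*v (a(o, v) = 8*(4*v) = 32*v)
1/(518 + V(a(3, 2*4))) = 1/(518 + 32*(2*4)) = 1/(518 + 32*8) = 1/(518 + 256) = 1/774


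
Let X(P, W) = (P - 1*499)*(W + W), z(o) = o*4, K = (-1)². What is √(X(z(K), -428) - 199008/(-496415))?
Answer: 42*√59193031936130/496415 ≈ 650.94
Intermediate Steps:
K = 1
z(o) = 4*o
X(P, W) = 2*W*(-499 + P) (X(P, W) = (P - 499)*(2*W) = (-499 + P)*(2*W) = 2*W*(-499 + P))
√(X(z(K), -428) - 199008/(-496415)) = √(2*(-428)*(-499 + 4*1) - 199008/(-496415)) = √(2*(-428)*(-499 + 4) - 199008*(-1/496415)) = √(2*(-428)*(-495) + 199008/496415) = √(423720 + 199008/496415) = √(210341162808/496415) = 42*√59193031936130/496415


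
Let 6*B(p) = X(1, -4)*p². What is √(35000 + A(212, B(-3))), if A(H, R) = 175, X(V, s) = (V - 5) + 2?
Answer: 5*√1407 ≈ 187.55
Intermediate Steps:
X(V, s) = -3 + V (X(V, s) = (-5 + V) + 2 = -3 + V)
B(p) = -p²/3 (B(p) = ((-3 + 1)*p²)/6 = (-2*p²)/6 = -p²/3)
√(35000 + A(212, B(-3))) = √(35000 + 175) = √35175 = 5*√1407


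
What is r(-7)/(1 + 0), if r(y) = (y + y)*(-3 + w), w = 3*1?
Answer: 0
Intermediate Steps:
w = 3
r(y) = 0 (r(y) = (y + y)*(-3 + 3) = (2*y)*0 = 0)
r(-7)/(1 + 0) = 0/(1 + 0) = 0/1 = 1*0 = 0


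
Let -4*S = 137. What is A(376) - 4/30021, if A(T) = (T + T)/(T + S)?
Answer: 90297700/41038707 ≈ 2.2003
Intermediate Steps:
S = -137/4 (S = -¼*137 = -137/4 ≈ -34.250)
A(T) = 2*T/(-137/4 + T) (A(T) = (T + T)/(T - 137/4) = (2*T)/(-137/4 + T) = 2*T/(-137/4 + T))
A(376) - 4/30021 = 8*376/(-137 + 4*376) - 4/30021 = 8*376/(-137 + 1504) - 4*1/30021 = 8*376/1367 - 4/30021 = 8*376*(1/1367) - 4/30021 = 3008/1367 - 4/30021 = 90297700/41038707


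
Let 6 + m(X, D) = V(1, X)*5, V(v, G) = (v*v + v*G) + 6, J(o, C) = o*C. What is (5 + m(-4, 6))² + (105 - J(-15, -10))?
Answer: 151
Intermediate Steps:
J(o, C) = C*o
V(v, G) = 6 + v² + G*v (V(v, G) = (v² + G*v) + 6 = 6 + v² + G*v)
m(X, D) = 29 + 5*X (m(X, D) = -6 + (6 + 1² + X*1)*5 = -6 + (6 + 1 + X)*5 = -6 + (7 + X)*5 = -6 + (35 + 5*X) = 29 + 5*X)
(5 + m(-4, 6))² + (105 - J(-15, -10)) = (5 + (29 + 5*(-4)))² + (105 - (-10)*(-15)) = (5 + (29 - 20))² + (105 - 1*150) = (5 + 9)² + (105 - 150) = 14² - 45 = 196 - 45 = 151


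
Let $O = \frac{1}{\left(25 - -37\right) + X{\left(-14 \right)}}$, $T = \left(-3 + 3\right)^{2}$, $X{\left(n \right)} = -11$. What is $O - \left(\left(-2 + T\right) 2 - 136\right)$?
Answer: $\frac{7141}{51} \approx 140.02$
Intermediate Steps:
$T = 0$ ($T = 0^{2} = 0$)
$O = \frac{1}{51}$ ($O = \frac{1}{\left(25 - -37\right) - 11} = \frac{1}{\left(25 + 37\right) - 11} = \frac{1}{62 - 11} = \frac{1}{51} \approx 0.019608$)
$O - \left(\left(-2 + T\right) 2 - 136\right) = \frac{1}{51} - \left(\left(-2 + 0\right) 2 - 136\right) = \frac{1}{51} - \left(\left(-2\right) 2 - 136\right) = \frac{1}{51} - \left(-4 - 136\right) = \frac{1}{51} - -140 = \frac{1}{51} + 140 = \frac{7141}{51}$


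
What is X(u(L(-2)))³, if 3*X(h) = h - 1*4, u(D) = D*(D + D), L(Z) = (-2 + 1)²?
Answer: -8/27 ≈ -0.29630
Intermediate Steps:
L(Z) = 1 (L(Z) = (-1)² = 1)
u(D) = 2*D² (u(D) = D*(2*D) = 2*D²)
X(h) = -4/3 + h/3 (X(h) = (h - 1*4)/3 = (h - 4)/3 = (-4 + h)/3 = -4/3 + h/3)
X(u(L(-2)))³ = (-4/3 + (2*1²)/3)³ = (-4/3 + (2*1)/3)³ = (-4/3 + (⅓)*2)³ = (-4/3 + ⅔)³ = (-⅔)³ = -8/27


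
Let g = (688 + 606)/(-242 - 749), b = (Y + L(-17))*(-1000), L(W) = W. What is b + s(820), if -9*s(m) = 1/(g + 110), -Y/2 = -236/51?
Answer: 127643443153/16480548 ≈ 7745.1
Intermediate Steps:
Y = 472/51 (Y = -(-472)/51 = -2*(-236/51) = 472/51 ≈ 9.2549)
b = 395000/51 (b = (472/51 - 17)*(-1000) = -395/51*(-1000) = 395000/51 ≈ 7745.1)
g = -1294/991 (g = 1294/(-991) = 1294*(-1/991) = -1294/991 ≈ -1.3058)
s(m) = -991/969444 (s(m) = -1/(9*(-1294/991 + 110)) = -1/(9*107716/991) = -1/9*991/107716 = -991/969444)
b + s(820) = 395000/51 - 991/969444 = 127643443153/16480548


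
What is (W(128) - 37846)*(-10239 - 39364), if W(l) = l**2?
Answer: 1064579586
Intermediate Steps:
(W(128) - 37846)*(-10239 - 39364) = (128**2 - 37846)*(-10239 - 39364) = (16384 - 37846)*(-49603) = -21462*(-49603) = 1064579586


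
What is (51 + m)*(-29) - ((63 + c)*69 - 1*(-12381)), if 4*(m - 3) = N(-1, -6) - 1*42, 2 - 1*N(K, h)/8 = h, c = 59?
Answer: -45049/2 ≈ -22525.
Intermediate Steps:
N(K, h) = 16 - 8*h
m = 17/2 (m = 3 + ((16 - 8*(-6)) - 1*42)/4 = 3 + ((16 + 48) - 42)/4 = 3 + (64 - 42)/4 = 3 + (¼)*22 = 3 + 11/2 = 17/2 ≈ 8.5000)
(51 + m)*(-29) - ((63 + c)*69 - 1*(-12381)) = (51 + 17/2)*(-29) - ((63 + 59)*69 - 1*(-12381)) = (119/2)*(-29) - (122*69 + 12381) = -3451/2 - (8418 + 12381) = -3451/2 - 1*20799 = -3451/2 - 20799 = -45049/2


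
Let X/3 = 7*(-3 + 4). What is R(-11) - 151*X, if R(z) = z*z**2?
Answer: -4502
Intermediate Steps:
R(z) = z**3
X = 21 (X = 3*(7*(-3 + 4)) = 3*(7*1) = 3*7 = 21)
R(-11) - 151*X = (-11)**3 - 151*21 = -1331 - 3171 = -4502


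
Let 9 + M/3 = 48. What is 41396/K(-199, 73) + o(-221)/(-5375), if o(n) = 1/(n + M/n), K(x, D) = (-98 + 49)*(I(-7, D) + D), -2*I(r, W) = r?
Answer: -239413747793/21679449750 ≈ -11.043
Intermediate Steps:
M = 117 (M = -27 + 3*48 = -27 + 144 = 117)
I(r, W) = -r/2
K(x, D) = -343/2 - 49*D (K(x, D) = (-98 + 49)*(-½*(-7) + D) = -49*(7/2 + D) = -343/2 - 49*D)
o(n) = 1/(n + 117/n)
41396/K(-199, 73) + o(-221)/(-5375) = 41396/(-343/2 - 49*73) - 221/(117 + (-221)²)/(-5375) = 41396/(-343/2 - 3577) - 221/(117 + 48841)*(-1/5375) = 41396/(-7497/2) - 221/48958*(-1/5375) = 41396*(-2/7497) - 221*1/48958*(-1/5375) = -82792/7497 - 17/3766*(-1/5375) = -82792/7497 + 17/20242250 = -239413747793/21679449750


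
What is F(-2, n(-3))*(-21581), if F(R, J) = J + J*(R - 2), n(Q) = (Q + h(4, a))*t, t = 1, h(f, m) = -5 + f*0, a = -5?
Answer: -517944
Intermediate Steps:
h(f, m) = -5 (h(f, m) = -5 + 0 = -5)
n(Q) = -5 + Q (n(Q) = (Q - 5)*1 = (-5 + Q)*1 = -5 + Q)
F(R, J) = J + J*(-2 + R)
F(-2, n(-3))*(-21581) = ((-5 - 3)*(-1 - 2))*(-21581) = -8*(-3)*(-21581) = 24*(-21581) = -517944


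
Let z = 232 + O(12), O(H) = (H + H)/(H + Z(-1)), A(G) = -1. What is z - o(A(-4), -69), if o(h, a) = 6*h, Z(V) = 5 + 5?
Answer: 2630/11 ≈ 239.09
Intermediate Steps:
Z(V) = 10
O(H) = 2*H/(10 + H) (O(H) = (H + H)/(H + 10) = (2*H)/(10 + H) = 2*H/(10 + H))
z = 2564/11 (z = 232 + 2*12/(10 + 12) = 232 + 2*12/22 = 232 + 2*12*(1/22) = 232 + 12/11 = 2564/11 ≈ 233.09)
z - o(A(-4), -69) = 2564/11 - 6*(-1) = 2564/11 - 1*(-6) = 2564/11 + 6 = 2630/11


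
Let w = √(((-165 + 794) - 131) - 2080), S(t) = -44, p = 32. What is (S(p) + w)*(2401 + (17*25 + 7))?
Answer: -124652 + 2833*I*√1582 ≈ -1.2465e+5 + 1.1268e+5*I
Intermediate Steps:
w = I*√1582 (w = √((629 - 131) - 2080) = √(498 - 2080) = √(-1582) = I*√1582 ≈ 39.774*I)
(S(p) + w)*(2401 + (17*25 + 7)) = (-44 + I*√1582)*(2401 + (17*25 + 7)) = (-44 + I*√1582)*(2401 + (425 + 7)) = (-44 + I*√1582)*(2401 + 432) = (-44 + I*√1582)*2833 = -124652 + 2833*I*√1582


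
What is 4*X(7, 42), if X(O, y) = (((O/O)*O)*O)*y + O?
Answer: 8260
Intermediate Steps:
X(O, y) = O + y*O² (X(O, y) = ((1*O)*O)*y + O = (O*O)*y + O = O²*y + O = y*O² + O = O + y*O²)
4*X(7, 42) = 4*(7*(1 + 7*42)) = 4*(7*(1 + 294)) = 4*(7*295) = 4*2065 = 8260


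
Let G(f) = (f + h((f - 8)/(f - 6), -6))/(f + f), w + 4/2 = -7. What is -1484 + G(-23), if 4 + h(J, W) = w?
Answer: -34114/23 ≈ -1483.2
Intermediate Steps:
w = -9 (w = -2 - 7 = -9)
h(J, W) = -13 (h(J, W) = -4 - 9 = -13)
G(f) = (-13 + f)/(2*f) (G(f) = (f - 13)/(f + f) = (-13 + f)/((2*f)) = (-13 + f)*(1/(2*f)) = (-13 + f)/(2*f))
-1484 + G(-23) = -1484 + (½)*(-13 - 23)/(-23) = -1484 + (½)*(-1/23)*(-36) = -1484 + 18/23 = -34114/23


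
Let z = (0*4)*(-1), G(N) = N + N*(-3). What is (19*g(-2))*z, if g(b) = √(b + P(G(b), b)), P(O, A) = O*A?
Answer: 0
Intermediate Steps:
G(N) = -2*N (G(N) = N - 3*N = -2*N)
P(O, A) = A*O
g(b) = √(b - 2*b²) (g(b) = √(b + b*(-2*b)) = √(b - 2*b²))
z = 0 (z = 0*(-1) = 0)
(19*g(-2))*z = (19*√(-2*(1 - 2*(-2))))*0 = (19*√(-2*(1 + 4)))*0 = (19*√(-2*5))*0 = (19*√(-10))*0 = (19*(I*√10))*0 = (19*I*√10)*0 = 0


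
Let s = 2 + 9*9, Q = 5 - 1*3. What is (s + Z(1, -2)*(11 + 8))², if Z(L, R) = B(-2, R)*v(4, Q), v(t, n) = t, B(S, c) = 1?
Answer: 25281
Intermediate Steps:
Q = 2 (Q = 5 - 3 = 2)
s = 83 (s = 2 + 81 = 83)
Z(L, R) = 4 (Z(L, R) = 1*4 = 4)
(s + Z(1, -2)*(11 + 8))² = (83 + 4*(11 + 8))² = (83 + 4*19)² = (83 + 76)² = 159² = 25281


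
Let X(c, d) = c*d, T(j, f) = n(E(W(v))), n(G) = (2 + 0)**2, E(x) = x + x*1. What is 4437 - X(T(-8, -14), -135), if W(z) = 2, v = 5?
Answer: 4977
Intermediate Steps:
E(x) = 2*x (E(x) = x + x = 2*x)
n(G) = 4 (n(G) = 2**2 = 4)
T(j, f) = 4
4437 - X(T(-8, -14), -135) = 4437 - 4*(-135) = 4437 - 1*(-540) = 4437 + 540 = 4977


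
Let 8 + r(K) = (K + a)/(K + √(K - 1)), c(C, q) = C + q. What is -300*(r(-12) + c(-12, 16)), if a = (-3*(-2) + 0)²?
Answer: 274800/157 + 7200*I*√13/157 ≈ 1750.3 + 165.35*I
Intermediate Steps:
a = 36 (a = (6 + 0)² = 6² = 36)
r(K) = -8 + (36 + K)/(K + √(-1 + K)) (r(K) = -8 + (K + 36)/(K + √(K - 1)) = -8 + (36 + K)/(K + √(-1 + K)))
-300*(r(-12) + c(-12, 16)) = -300*((36 - 8*√(-1 - 12) - 7*(-12))/(-12 + √(-1 - 12)) + (-12 + 16)) = -300*((36 - 8*I*√13 + 84)/(-12 + √(-13)) + 4) = -300*((36 - 8*I*√13 + 84)/(-12 + I*√13) + 4) = -300*((120 - 8*I*√13)/(-12 + I*√13) + 4) = -300*(4 + (120 - 8*I*√13)/(-12 + I*√13)) = -1200 - 300*(120 - 8*I*√13)/(-12 + I*√13)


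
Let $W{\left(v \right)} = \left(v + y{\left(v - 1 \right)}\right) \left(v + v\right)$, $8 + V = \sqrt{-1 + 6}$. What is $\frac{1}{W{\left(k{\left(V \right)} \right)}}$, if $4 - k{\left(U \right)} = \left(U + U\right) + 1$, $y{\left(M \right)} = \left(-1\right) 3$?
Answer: $\frac{81}{40238} + \frac{35 \sqrt{5}}{80476} \approx 0.0029855$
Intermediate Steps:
$V = -8 + \sqrt{5}$ ($V = -8 + \sqrt{-1 + 6} = -8 + \sqrt{5} \approx -5.7639$)
$y{\left(M \right)} = -3$
$k{\left(U \right)} = 3 - 2 U$ ($k{\left(U \right)} = 4 - \left(\left(U + U\right) + 1\right) = 4 - \left(2 U + 1\right) = 4 - \left(1 + 2 U\right) = 3 - 2 U$)
$W{\left(v \right)} = 2 v \left(-3 + v\right)$ ($W{\left(v \right)} = \left(v - 3\right) \left(v + v\right) = \left(-3 + v\right) 2 v = 2 v \left(-3 + v\right)$)
$\frac{1}{W{\left(k{\left(V \right)} \right)}} = \frac{1}{2 \left(3 - 2 \left(-8 + \sqrt{5}\right)\right) \left(-3 - \left(-3 + 2 \left(-8 + \sqrt{5}\right)\right)\right)} = \frac{1}{2 \left(3 + \left(16 - 2 \sqrt{5}\right)\right) \left(-3 + \left(3 + \left(16 - 2 \sqrt{5}\right)\right)\right)} = \frac{1}{2 \left(19 - 2 \sqrt{5}\right) \left(-3 + \left(19 - 2 \sqrt{5}\right)\right)} = \frac{1}{2 \left(19 - 2 \sqrt{5}\right) \left(16 - 2 \sqrt{5}\right)} = \frac{1}{2 \left(16 - 2 \sqrt{5}\right) \left(19 - 2 \sqrt{5}\right)}$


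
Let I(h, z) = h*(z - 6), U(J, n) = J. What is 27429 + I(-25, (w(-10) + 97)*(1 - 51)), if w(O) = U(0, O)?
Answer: 148829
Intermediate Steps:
w(O) = 0
I(h, z) = h*(-6 + z)
27429 + I(-25, (w(-10) + 97)*(1 - 51)) = 27429 - 25*(-6 + (0 + 97)*(1 - 51)) = 27429 - 25*(-6 + 97*(-50)) = 27429 - 25*(-6 - 4850) = 27429 - 25*(-4856) = 27429 + 121400 = 148829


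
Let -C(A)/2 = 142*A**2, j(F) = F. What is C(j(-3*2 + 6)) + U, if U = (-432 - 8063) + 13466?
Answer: 4971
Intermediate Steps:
U = 4971 (U = -8495 + 13466 = 4971)
C(A) = -284*A**2
C(j(-3*2 + 6)) + U = -284*(-3*2 + 6)**2 + 4971 = -284*(-6 + 6)**2 + 4971 = -284*0**2 + 4971 = -284*0 + 4971 = 0 + 4971 = 4971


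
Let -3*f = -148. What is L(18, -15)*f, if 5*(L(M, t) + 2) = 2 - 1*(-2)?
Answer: -296/5 ≈ -59.200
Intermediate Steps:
f = 148/3 (f = -⅓*(-148) = 148/3 ≈ 49.333)
L(M, t) = -6/5 (L(M, t) = -2 + (2 - 1*(-2))/5 = -2 + (2 + 2)/5 = -2 + (⅕)*4 = -2 + ⅘ = -6/5)
L(18, -15)*f = -6/5*148/3 = -296/5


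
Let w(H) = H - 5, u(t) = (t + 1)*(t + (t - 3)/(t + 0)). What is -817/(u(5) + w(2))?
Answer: -4085/147 ≈ -27.789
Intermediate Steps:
u(t) = (1 + t)*(t + (-3 + t)/t)
w(H) = -5 + H
-817/(u(5) + w(2)) = -817/((-2 + 5² - 3/5 + 2*5) + (-5 + 2)) = -817/((-2 + 25 - 3*⅕ + 10) - 3) = -817/((-2 + 25 - ⅗ + 10) - 3) = -817/(162/5 - 3) = -817/147/5 = -817*5/147 = -4085/147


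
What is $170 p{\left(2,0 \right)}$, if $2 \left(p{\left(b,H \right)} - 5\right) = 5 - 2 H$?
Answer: $1275$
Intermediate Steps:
$p{\left(b,H \right)} = \frac{15}{2} - H$ ($p{\left(b,H \right)} = 5 + \frac{5 - 2 H}{2} = 5 - \left(- \frac{5}{2} + H\right) = \frac{15}{2} - H$)
$170 p{\left(2,0 \right)} = 170 \left(\frac{15}{2} - 0\right) = 170 \left(\frac{15}{2} + 0\right) = 170 \cdot \frac{15}{2} = 1275$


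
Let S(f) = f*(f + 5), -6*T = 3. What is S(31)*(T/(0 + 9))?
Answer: -62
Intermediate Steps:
T = -½ (T = -⅙*3 = -½ ≈ -0.50000)
S(f) = f*(5 + f)
S(31)*(T/(0 + 9)) = (31*(5 + 31))*(-½/(0 + 9)) = (31*36)*(-½/9) = 1116*((⅑)*(-½)) = 1116*(-1/18) = -62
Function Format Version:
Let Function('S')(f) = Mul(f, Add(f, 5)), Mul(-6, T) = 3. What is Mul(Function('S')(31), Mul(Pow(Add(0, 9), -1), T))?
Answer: -62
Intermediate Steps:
T = Rational(-1, 2) (T = Mul(Rational(-1, 6), 3) = Rational(-1, 2) ≈ -0.50000)
Function('S')(f) = Mul(f, Add(5, f))
Mul(Function('S')(31), Mul(Pow(Add(0, 9), -1), T)) = Mul(Mul(31, Add(5, 31)), Mul(Pow(Add(0, 9), -1), Rational(-1, 2))) = Mul(Mul(31, 36), Mul(Pow(9, -1), Rational(-1, 2))) = Mul(1116, Mul(Rational(1, 9), Rational(-1, 2))) = Mul(1116, Rational(-1, 18)) = -62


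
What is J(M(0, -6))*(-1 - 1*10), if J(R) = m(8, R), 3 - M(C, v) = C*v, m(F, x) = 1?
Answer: -11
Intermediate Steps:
M(C, v) = 3 - C*v
J(R) = 1
J(M(0, -6))*(-1 - 1*10) = 1*(-1 - 1*10) = 1*(-1 - 10) = 1*(-11) = -11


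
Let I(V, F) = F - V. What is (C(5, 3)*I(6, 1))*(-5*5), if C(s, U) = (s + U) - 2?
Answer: 750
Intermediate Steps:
C(s, U) = -2 + U + s (C(s, U) = (U + s) - 2 = -2 + U + s)
(C(5, 3)*I(6, 1))*(-5*5) = ((-2 + 3 + 5)*(1 - 1*6))*(-5*5) = (6*(1 - 6))*(-25) = (6*(-5))*(-25) = -30*(-25) = 750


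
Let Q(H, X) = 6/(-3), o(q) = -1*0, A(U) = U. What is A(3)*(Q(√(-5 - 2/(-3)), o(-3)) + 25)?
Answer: 69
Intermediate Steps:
o(q) = 0
Q(H, X) = -2 (Q(H, X) = 6*(-⅓) = -2)
A(3)*(Q(√(-5 - 2/(-3)), o(-3)) + 25) = 3*(-2 + 25) = 3*23 = 69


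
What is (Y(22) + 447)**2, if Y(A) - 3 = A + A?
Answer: 244036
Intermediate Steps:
Y(A) = 3 + 2*A (Y(A) = 3 + (A + A) = 3 + 2*A)
(Y(22) + 447)**2 = ((3 + 2*22) + 447)**2 = ((3 + 44) + 447)**2 = (47 + 447)**2 = 494**2 = 244036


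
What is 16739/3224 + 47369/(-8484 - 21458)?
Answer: 174240741/48266504 ≈ 3.6100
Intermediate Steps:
16739/3224 + 47369/(-8484 - 21458) = 16739*(1/3224) + 47369/(-29942) = 16739/3224 + 47369*(-1/29942) = 16739/3224 - 47369/29942 = 174240741/48266504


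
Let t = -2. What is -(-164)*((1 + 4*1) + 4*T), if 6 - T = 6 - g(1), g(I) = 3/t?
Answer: -164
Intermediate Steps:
g(I) = -3/2 (g(I) = 3/(-2) = 3*(-½) = -3/2)
T = -3/2 (T = 6 - (6 - 1*(-3/2)) = 6 - (6 + 3/2) = 6 - 1*15/2 = 6 - 15/2 = -3/2 ≈ -1.5000)
-(-164)*((1 + 4*1) + 4*T) = -(-164)*((1 + 4*1) + 4*(-3/2)) = -(-164)*((1 + 4) - 6) = -(-164)*(5 - 6) = -(-164)*(-1) = -82*2 = -164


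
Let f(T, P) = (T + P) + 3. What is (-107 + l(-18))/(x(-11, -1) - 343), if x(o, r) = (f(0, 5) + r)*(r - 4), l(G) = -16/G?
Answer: 955/3402 ≈ 0.28072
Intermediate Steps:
f(T, P) = 3 + P + T (f(T, P) = (P + T) + 3 = 3 + P + T)
x(o, r) = (-4 + r)*(8 + r) (x(o, r) = ((3 + 5 + 0) + r)*(r - 4) = (8 + r)*(-4 + r) = (-4 + r)*(8 + r))
(-107 + l(-18))/(x(-11, -1) - 343) = (-107 - 16/(-18))/((-32 + (-1)² + 4*(-1)) - 343) = (-107 - 16*(-1/18))/((-32 + 1 - 4) - 343) = (-107 + 8/9)/(-35 - 343) = -955/9/(-378) = -955/9*(-1/378) = 955/3402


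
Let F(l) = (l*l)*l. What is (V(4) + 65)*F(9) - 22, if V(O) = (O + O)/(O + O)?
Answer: 48092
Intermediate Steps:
F(l) = l³ (F(l) = l²*l = l³)
V(O) = 1 (V(O) = (2*O)/((2*O)) = (2*O)*(1/(2*O)) = 1)
(V(4) + 65)*F(9) - 22 = (1 + 65)*9³ - 22 = 66*729 - 22 = 48114 - 22 = 48092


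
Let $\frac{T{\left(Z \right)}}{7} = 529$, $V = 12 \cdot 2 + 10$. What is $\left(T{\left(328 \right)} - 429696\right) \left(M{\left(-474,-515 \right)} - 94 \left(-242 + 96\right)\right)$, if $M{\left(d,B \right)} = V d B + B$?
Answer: $-3541258083357$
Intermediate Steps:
$V = 34$ ($V = 24 + 10 = 34$)
$M{\left(d,B \right)} = B + 34 B d$ ($M{\left(d,B \right)} = 34 d B + B = 34 B d + B = B + 34 B d$)
$T{\left(Z \right)} = 3703$ ($T{\left(Z \right)} = 7 \cdot 529 = 3703$)
$\left(T{\left(328 \right)} - 429696\right) \left(M{\left(-474,-515 \right)} - 94 \left(-242 + 96\right)\right) = \left(3703 - 429696\right) \left(- 515 \left(1 + 34 \left(-474\right)\right) - 94 \left(-242 + 96\right)\right) = - 425993 \left(- 515 \left(1 - 16116\right) - -13724\right) = - 425993 \left(\left(-515\right) \left(-16115\right) + 13724\right) = - 425993 \left(8299225 + 13724\right) = \left(-425993\right) 8312949 = -3541258083357$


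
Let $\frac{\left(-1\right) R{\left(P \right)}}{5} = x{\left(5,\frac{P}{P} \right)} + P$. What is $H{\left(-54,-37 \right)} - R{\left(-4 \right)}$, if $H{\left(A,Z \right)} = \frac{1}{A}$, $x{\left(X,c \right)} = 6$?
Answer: $\frac{539}{54} \approx 9.9815$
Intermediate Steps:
$R{\left(P \right)} = -30 - 5 P$ ($R{\left(P \right)} = - 5 \left(6 + P\right) = -30 - 5 P$)
$H{\left(-54,-37 \right)} - R{\left(-4 \right)} = \frac{1}{-54} - \left(-30 - -20\right) = - \frac{1}{54} - \left(-30 + 20\right) = - \frac{1}{54} - -10 = - \frac{1}{54} + 10 = \frac{539}{54}$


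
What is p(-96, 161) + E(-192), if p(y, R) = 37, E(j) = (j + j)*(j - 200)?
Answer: 150565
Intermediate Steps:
E(j) = 2*j*(-200 + j) (E(j) = (2*j)*(-200 + j) = 2*j*(-200 + j))
p(-96, 161) + E(-192) = 37 + 2*(-192)*(-200 - 192) = 37 + 2*(-192)*(-392) = 37 + 150528 = 150565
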